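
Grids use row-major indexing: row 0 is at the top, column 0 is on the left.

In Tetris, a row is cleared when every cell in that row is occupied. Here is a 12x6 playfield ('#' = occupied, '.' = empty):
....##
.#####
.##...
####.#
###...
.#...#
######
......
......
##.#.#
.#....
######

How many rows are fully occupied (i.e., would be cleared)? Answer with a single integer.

Check each row:
  row 0: 4 empty cells -> not full
  row 1: 1 empty cell -> not full
  row 2: 4 empty cells -> not full
  row 3: 1 empty cell -> not full
  row 4: 3 empty cells -> not full
  row 5: 4 empty cells -> not full
  row 6: 0 empty cells -> FULL (clear)
  row 7: 6 empty cells -> not full
  row 8: 6 empty cells -> not full
  row 9: 2 empty cells -> not full
  row 10: 5 empty cells -> not full
  row 11: 0 empty cells -> FULL (clear)
Total rows cleared: 2

Answer: 2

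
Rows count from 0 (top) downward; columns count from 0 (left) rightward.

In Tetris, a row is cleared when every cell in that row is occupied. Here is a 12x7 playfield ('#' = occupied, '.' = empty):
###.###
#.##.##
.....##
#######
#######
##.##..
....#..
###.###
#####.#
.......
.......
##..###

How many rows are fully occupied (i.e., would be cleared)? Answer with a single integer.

Answer: 2

Derivation:
Check each row:
  row 0: 1 empty cell -> not full
  row 1: 2 empty cells -> not full
  row 2: 5 empty cells -> not full
  row 3: 0 empty cells -> FULL (clear)
  row 4: 0 empty cells -> FULL (clear)
  row 5: 3 empty cells -> not full
  row 6: 6 empty cells -> not full
  row 7: 1 empty cell -> not full
  row 8: 1 empty cell -> not full
  row 9: 7 empty cells -> not full
  row 10: 7 empty cells -> not full
  row 11: 2 empty cells -> not full
Total rows cleared: 2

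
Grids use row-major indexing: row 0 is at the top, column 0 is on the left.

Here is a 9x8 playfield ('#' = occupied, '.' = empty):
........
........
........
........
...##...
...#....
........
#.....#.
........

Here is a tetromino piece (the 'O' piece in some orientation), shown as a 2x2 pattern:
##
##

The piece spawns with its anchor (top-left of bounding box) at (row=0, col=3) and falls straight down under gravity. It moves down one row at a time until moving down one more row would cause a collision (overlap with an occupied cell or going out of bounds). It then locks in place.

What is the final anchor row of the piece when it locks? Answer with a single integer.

Spawn at (row=0, col=3). Try each row:
  row 0: fits
  row 1: fits
  row 2: fits
  row 3: blocked -> lock at row 2

Answer: 2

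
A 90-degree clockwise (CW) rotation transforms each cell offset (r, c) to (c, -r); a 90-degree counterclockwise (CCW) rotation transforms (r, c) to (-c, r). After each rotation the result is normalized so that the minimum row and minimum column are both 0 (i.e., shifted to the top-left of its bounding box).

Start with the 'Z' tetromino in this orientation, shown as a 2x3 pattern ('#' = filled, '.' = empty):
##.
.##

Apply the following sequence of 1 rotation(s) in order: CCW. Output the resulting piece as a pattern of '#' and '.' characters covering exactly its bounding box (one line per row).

Start:
##.
.##
After rotation 1 (CCW):
.#
##
#.

Answer: .#
##
#.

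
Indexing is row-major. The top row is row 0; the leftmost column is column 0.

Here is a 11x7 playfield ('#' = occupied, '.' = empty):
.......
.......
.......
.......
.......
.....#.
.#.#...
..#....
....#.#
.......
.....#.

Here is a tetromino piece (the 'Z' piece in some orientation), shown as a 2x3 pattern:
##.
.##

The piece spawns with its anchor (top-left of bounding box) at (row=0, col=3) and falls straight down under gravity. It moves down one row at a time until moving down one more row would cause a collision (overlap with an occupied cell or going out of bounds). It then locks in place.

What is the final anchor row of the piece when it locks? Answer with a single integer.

Spawn at (row=0, col=3). Try each row:
  row 0: fits
  row 1: fits
  row 2: fits
  row 3: fits
  row 4: blocked -> lock at row 3

Answer: 3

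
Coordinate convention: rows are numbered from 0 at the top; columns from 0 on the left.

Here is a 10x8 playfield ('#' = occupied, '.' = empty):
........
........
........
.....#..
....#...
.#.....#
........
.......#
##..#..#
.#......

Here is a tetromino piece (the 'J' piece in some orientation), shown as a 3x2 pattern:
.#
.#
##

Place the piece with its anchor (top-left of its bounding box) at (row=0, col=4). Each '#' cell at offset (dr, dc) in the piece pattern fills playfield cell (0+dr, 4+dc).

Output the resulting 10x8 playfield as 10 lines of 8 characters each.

Fill (0+0,4+1) = (0,5)
Fill (0+1,4+1) = (1,5)
Fill (0+2,4+0) = (2,4)
Fill (0+2,4+1) = (2,5)

Answer: .....#..
.....#..
....##..
.....#..
....#...
.#.....#
........
.......#
##..#..#
.#......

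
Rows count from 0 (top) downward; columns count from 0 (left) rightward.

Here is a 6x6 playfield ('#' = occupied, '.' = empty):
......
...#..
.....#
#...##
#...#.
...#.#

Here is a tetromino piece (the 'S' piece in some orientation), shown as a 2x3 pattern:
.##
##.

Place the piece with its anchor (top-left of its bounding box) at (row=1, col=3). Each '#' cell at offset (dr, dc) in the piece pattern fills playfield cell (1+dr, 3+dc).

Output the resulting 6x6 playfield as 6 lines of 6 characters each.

Answer: ......
...###
...###
#...##
#...#.
...#.#

Derivation:
Fill (1+0,3+1) = (1,4)
Fill (1+0,3+2) = (1,5)
Fill (1+1,3+0) = (2,3)
Fill (1+1,3+1) = (2,4)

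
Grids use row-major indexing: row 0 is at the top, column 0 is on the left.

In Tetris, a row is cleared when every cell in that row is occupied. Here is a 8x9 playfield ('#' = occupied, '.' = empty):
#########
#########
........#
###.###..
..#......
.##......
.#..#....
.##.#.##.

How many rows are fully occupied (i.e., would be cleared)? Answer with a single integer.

Check each row:
  row 0: 0 empty cells -> FULL (clear)
  row 1: 0 empty cells -> FULL (clear)
  row 2: 8 empty cells -> not full
  row 3: 3 empty cells -> not full
  row 4: 8 empty cells -> not full
  row 5: 7 empty cells -> not full
  row 6: 7 empty cells -> not full
  row 7: 4 empty cells -> not full
Total rows cleared: 2

Answer: 2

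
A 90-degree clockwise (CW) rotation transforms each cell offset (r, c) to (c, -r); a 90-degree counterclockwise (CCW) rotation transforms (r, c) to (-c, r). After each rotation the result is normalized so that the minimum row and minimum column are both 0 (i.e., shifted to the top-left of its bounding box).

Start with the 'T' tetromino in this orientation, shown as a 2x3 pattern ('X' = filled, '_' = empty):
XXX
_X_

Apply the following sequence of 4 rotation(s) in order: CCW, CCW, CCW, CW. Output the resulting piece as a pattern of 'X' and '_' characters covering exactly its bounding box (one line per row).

Answer: _X_
XXX

Derivation:
Start:
XXX
_X_
After rotation 1 (CCW):
X_
XX
X_
After rotation 2 (CCW):
_X_
XXX
After rotation 3 (CCW):
_X
XX
_X
After rotation 4 (CW):
_X_
XXX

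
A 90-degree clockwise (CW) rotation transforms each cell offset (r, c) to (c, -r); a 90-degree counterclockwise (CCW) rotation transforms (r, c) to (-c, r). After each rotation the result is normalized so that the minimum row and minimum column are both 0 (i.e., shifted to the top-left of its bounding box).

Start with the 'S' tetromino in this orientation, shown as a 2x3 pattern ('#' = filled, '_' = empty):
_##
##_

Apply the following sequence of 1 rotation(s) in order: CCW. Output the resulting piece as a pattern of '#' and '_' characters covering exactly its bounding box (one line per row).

Answer: #_
##
_#

Derivation:
Start:
_##
##_
After rotation 1 (CCW):
#_
##
_#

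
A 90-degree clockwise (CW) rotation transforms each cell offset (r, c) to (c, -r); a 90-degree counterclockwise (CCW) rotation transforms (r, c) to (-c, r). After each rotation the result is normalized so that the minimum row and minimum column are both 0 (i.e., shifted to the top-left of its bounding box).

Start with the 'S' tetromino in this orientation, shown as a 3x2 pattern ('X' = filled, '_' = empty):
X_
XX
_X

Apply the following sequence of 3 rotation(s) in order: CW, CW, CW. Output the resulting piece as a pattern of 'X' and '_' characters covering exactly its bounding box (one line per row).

Start:
X_
XX
_X
After rotation 1 (CW):
_XX
XX_
After rotation 2 (CW):
X_
XX
_X
After rotation 3 (CW):
_XX
XX_

Answer: _XX
XX_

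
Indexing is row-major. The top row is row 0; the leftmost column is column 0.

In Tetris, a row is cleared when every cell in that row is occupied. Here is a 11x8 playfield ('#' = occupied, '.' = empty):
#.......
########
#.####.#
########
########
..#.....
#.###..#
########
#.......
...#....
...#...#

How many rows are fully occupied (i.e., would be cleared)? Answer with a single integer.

Check each row:
  row 0: 7 empty cells -> not full
  row 1: 0 empty cells -> FULL (clear)
  row 2: 2 empty cells -> not full
  row 3: 0 empty cells -> FULL (clear)
  row 4: 0 empty cells -> FULL (clear)
  row 5: 7 empty cells -> not full
  row 6: 3 empty cells -> not full
  row 7: 0 empty cells -> FULL (clear)
  row 8: 7 empty cells -> not full
  row 9: 7 empty cells -> not full
  row 10: 6 empty cells -> not full
Total rows cleared: 4

Answer: 4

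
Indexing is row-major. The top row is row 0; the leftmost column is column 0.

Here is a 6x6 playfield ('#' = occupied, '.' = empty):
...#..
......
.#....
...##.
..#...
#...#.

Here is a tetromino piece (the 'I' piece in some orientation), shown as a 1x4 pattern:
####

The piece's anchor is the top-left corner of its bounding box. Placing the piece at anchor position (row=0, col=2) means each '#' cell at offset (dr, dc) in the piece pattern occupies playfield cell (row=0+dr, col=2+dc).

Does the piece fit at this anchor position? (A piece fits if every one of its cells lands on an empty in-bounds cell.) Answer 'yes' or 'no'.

Answer: no

Derivation:
Check each piece cell at anchor (0, 2):
  offset (0,0) -> (0,2): empty -> OK
  offset (0,1) -> (0,3): occupied ('#') -> FAIL
  offset (0,2) -> (0,4): empty -> OK
  offset (0,3) -> (0,5): empty -> OK
All cells valid: no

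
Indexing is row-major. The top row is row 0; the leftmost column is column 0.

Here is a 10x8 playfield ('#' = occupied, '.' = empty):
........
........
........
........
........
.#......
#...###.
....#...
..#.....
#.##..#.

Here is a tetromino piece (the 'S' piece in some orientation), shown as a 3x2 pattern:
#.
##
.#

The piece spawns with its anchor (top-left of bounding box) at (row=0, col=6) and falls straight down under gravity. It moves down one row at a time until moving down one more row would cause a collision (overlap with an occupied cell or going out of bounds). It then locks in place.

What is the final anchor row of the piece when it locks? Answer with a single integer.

Answer: 4

Derivation:
Spawn at (row=0, col=6). Try each row:
  row 0: fits
  row 1: fits
  row 2: fits
  row 3: fits
  row 4: fits
  row 5: blocked -> lock at row 4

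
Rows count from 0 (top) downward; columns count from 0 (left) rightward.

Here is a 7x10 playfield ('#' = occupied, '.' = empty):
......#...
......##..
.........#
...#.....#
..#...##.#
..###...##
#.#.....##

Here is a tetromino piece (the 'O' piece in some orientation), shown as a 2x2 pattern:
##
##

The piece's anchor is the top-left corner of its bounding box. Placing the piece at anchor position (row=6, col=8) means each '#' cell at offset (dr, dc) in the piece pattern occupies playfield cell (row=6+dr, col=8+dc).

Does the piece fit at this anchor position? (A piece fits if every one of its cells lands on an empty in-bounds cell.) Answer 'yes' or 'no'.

Check each piece cell at anchor (6, 8):
  offset (0,0) -> (6,8): occupied ('#') -> FAIL
  offset (0,1) -> (6,9): occupied ('#') -> FAIL
  offset (1,0) -> (7,8): out of bounds -> FAIL
  offset (1,1) -> (7,9): out of bounds -> FAIL
All cells valid: no

Answer: no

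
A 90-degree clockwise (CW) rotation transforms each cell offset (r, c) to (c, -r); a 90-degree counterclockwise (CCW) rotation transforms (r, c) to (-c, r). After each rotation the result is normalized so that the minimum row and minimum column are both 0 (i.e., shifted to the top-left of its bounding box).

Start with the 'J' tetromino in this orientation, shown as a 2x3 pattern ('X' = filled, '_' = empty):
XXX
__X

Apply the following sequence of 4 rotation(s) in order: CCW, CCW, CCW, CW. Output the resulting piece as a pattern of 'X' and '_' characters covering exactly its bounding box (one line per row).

Answer: X__
XXX

Derivation:
Start:
XXX
__X
After rotation 1 (CCW):
XX
X_
X_
After rotation 2 (CCW):
X__
XXX
After rotation 3 (CCW):
_X
_X
XX
After rotation 4 (CW):
X__
XXX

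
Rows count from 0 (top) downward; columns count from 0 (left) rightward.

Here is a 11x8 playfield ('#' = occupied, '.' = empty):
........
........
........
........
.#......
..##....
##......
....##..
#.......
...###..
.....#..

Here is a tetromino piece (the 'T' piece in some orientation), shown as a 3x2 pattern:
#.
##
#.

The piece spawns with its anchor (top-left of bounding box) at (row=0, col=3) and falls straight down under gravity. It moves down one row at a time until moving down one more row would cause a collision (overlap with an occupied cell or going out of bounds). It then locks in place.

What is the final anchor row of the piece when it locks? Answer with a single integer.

Answer: 2

Derivation:
Spawn at (row=0, col=3). Try each row:
  row 0: fits
  row 1: fits
  row 2: fits
  row 3: blocked -> lock at row 2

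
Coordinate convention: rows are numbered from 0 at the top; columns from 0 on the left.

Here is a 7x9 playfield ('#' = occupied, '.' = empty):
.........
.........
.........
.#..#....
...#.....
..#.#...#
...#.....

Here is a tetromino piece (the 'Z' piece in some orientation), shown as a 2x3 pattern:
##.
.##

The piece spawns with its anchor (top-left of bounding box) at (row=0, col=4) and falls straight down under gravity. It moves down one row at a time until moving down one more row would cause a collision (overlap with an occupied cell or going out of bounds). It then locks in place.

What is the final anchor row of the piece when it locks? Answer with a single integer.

Spawn at (row=0, col=4). Try each row:
  row 0: fits
  row 1: fits
  row 2: fits
  row 3: blocked -> lock at row 2

Answer: 2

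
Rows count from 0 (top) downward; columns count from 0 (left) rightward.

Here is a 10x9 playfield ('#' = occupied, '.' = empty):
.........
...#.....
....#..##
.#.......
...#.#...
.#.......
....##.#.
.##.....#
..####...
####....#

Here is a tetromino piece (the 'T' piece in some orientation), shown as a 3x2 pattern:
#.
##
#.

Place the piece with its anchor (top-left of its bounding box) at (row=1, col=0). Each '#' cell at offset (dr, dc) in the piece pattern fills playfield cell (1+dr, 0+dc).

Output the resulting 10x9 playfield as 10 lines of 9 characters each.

Answer: .........
#..#.....
##..#..##
##.......
...#.#...
.#.......
....##.#.
.##.....#
..####...
####....#

Derivation:
Fill (1+0,0+0) = (1,0)
Fill (1+1,0+0) = (2,0)
Fill (1+1,0+1) = (2,1)
Fill (1+2,0+0) = (3,0)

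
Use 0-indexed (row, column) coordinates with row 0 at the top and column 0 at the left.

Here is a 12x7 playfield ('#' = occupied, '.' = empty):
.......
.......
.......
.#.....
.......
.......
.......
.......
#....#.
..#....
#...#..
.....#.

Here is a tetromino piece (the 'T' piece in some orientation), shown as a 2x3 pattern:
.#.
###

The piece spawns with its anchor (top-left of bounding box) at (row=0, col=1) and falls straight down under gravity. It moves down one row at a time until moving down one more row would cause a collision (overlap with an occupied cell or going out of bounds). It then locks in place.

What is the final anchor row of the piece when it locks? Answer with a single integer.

Spawn at (row=0, col=1). Try each row:
  row 0: fits
  row 1: fits
  row 2: blocked -> lock at row 1

Answer: 1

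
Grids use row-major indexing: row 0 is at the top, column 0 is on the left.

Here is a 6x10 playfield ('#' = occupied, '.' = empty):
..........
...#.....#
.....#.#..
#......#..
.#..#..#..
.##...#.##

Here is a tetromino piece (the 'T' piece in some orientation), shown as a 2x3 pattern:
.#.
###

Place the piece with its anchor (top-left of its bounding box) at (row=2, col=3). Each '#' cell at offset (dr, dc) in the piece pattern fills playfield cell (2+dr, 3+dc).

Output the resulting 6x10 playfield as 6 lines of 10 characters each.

Fill (2+0,3+1) = (2,4)
Fill (2+1,3+0) = (3,3)
Fill (2+1,3+1) = (3,4)
Fill (2+1,3+2) = (3,5)

Answer: ..........
...#.....#
....##.#..
#..###.#..
.#..#..#..
.##...#.##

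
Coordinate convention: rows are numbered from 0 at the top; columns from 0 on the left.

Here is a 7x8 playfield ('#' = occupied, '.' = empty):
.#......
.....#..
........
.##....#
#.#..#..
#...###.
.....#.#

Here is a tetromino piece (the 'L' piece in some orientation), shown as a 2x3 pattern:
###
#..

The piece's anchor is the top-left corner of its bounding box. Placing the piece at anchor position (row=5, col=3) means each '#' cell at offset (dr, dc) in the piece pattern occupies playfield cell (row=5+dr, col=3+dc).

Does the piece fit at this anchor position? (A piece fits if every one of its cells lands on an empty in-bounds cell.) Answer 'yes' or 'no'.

Answer: no

Derivation:
Check each piece cell at anchor (5, 3):
  offset (0,0) -> (5,3): empty -> OK
  offset (0,1) -> (5,4): occupied ('#') -> FAIL
  offset (0,2) -> (5,5): occupied ('#') -> FAIL
  offset (1,0) -> (6,3): empty -> OK
All cells valid: no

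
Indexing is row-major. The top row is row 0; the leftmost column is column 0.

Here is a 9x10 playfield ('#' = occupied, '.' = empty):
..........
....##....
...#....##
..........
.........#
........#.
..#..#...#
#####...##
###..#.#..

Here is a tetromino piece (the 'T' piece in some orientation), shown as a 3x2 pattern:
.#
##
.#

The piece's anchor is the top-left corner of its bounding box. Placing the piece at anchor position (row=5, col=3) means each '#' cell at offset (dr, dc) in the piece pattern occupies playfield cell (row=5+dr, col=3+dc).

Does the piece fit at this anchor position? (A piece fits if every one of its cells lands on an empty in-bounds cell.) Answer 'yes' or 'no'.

Answer: no

Derivation:
Check each piece cell at anchor (5, 3):
  offset (0,1) -> (5,4): empty -> OK
  offset (1,0) -> (6,3): empty -> OK
  offset (1,1) -> (6,4): empty -> OK
  offset (2,1) -> (7,4): occupied ('#') -> FAIL
All cells valid: no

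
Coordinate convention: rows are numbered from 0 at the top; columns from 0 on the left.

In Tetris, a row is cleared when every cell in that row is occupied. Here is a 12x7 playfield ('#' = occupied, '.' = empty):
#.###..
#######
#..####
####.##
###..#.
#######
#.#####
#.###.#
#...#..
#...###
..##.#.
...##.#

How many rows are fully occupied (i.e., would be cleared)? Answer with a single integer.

Check each row:
  row 0: 3 empty cells -> not full
  row 1: 0 empty cells -> FULL (clear)
  row 2: 2 empty cells -> not full
  row 3: 1 empty cell -> not full
  row 4: 3 empty cells -> not full
  row 5: 0 empty cells -> FULL (clear)
  row 6: 1 empty cell -> not full
  row 7: 2 empty cells -> not full
  row 8: 5 empty cells -> not full
  row 9: 3 empty cells -> not full
  row 10: 4 empty cells -> not full
  row 11: 4 empty cells -> not full
Total rows cleared: 2

Answer: 2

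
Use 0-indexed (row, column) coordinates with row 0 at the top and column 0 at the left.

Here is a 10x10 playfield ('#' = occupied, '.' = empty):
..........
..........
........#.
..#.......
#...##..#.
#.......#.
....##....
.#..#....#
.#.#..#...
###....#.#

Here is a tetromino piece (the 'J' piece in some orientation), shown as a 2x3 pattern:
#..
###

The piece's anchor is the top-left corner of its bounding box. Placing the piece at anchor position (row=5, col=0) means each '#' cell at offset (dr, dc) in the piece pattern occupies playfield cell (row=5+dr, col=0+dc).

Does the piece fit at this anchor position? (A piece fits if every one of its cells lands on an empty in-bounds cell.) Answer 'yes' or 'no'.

Check each piece cell at anchor (5, 0):
  offset (0,0) -> (5,0): occupied ('#') -> FAIL
  offset (1,0) -> (6,0): empty -> OK
  offset (1,1) -> (6,1): empty -> OK
  offset (1,2) -> (6,2): empty -> OK
All cells valid: no

Answer: no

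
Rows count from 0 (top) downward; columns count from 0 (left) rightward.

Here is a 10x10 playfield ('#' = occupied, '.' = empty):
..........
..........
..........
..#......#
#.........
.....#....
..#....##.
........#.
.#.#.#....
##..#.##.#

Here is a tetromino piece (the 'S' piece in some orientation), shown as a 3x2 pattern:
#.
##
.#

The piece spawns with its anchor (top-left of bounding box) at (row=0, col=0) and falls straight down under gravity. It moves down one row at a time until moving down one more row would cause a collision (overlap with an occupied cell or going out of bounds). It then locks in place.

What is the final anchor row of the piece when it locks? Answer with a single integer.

Answer: 2

Derivation:
Spawn at (row=0, col=0). Try each row:
  row 0: fits
  row 1: fits
  row 2: fits
  row 3: blocked -> lock at row 2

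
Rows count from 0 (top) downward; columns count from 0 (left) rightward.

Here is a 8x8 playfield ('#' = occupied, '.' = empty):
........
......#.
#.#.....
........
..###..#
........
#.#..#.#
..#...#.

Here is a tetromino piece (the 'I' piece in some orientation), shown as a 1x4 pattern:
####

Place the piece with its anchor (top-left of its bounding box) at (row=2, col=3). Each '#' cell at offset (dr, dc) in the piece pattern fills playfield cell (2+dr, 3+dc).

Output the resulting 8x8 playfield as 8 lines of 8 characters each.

Answer: ........
......#.
#.#####.
........
..###..#
........
#.#..#.#
..#...#.

Derivation:
Fill (2+0,3+0) = (2,3)
Fill (2+0,3+1) = (2,4)
Fill (2+0,3+2) = (2,5)
Fill (2+0,3+3) = (2,6)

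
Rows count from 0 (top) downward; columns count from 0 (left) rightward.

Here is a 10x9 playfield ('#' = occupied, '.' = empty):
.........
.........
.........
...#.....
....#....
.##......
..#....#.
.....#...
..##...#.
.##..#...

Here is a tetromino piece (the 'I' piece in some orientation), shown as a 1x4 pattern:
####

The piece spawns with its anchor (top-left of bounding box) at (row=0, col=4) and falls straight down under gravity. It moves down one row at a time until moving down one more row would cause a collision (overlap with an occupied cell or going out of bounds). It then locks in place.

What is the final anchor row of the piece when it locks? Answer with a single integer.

Answer: 3

Derivation:
Spawn at (row=0, col=4). Try each row:
  row 0: fits
  row 1: fits
  row 2: fits
  row 3: fits
  row 4: blocked -> lock at row 3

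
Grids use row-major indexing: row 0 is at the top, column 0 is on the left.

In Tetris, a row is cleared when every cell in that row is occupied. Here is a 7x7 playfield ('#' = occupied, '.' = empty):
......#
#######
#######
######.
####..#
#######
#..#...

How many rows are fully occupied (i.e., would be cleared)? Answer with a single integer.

Answer: 3

Derivation:
Check each row:
  row 0: 6 empty cells -> not full
  row 1: 0 empty cells -> FULL (clear)
  row 2: 0 empty cells -> FULL (clear)
  row 3: 1 empty cell -> not full
  row 4: 2 empty cells -> not full
  row 5: 0 empty cells -> FULL (clear)
  row 6: 5 empty cells -> not full
Total rows cleared: 3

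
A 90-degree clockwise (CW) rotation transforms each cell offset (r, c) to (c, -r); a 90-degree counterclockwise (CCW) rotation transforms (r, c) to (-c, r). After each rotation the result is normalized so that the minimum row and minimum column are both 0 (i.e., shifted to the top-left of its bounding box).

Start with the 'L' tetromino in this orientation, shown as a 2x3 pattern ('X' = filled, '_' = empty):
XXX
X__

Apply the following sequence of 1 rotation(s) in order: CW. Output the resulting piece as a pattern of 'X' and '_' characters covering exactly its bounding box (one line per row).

Answer: XX
_X
_X

Derivation:
Start:
XXX
X__
After rotation 1 (CW):
XX
_X
_X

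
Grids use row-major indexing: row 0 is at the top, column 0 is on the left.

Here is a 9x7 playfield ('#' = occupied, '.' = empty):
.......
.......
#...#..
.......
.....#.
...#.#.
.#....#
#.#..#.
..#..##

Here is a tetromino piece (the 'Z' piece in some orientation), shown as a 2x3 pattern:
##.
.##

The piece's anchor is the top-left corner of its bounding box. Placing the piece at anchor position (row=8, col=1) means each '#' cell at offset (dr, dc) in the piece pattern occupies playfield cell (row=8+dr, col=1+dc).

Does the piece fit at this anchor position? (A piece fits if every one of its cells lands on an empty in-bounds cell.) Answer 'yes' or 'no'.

Check each piece cell at anchor (8, 1):
  offset (0,0) -> (8,1): empty -> OK
  offset (0,1) -> (8,2): occupied ('#') -> FAIL
  offset (1,1) -> (9,2): out of bounds -> FAIL
  offset (1,2) -> (9,3): out of bounds -> FAIL
All cells valid: no

Answer: no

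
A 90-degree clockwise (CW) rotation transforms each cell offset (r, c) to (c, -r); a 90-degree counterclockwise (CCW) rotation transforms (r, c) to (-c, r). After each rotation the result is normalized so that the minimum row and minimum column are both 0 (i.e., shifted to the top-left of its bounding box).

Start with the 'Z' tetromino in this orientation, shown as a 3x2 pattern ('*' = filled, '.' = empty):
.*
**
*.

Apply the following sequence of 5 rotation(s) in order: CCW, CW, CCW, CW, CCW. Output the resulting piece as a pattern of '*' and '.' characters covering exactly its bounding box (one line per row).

Start:
.*
**
*.
After rotation 1 (CCW):
**.
.**
After rotation 2 (CW):
.*
**
*.
After rotation 3 (CCW):
**.
.**
After rotation 4 (CW):
.*
**
*.
After rotation 5 (CCW):
**.
.**

Answer: **.
.**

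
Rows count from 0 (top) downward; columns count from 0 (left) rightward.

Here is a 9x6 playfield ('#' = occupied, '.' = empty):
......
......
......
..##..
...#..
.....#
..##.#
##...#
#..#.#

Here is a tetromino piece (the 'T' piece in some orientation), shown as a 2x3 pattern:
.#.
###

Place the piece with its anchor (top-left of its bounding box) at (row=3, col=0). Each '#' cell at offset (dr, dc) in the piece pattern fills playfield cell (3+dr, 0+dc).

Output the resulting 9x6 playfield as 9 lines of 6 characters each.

Answer: ......
......
......
.###..
####..
.....#
..##.#
##...#
#..#.#

Derivation:
Fill (3+0,0+1) = (3,1)
Fill (3+1,0+0) = (4,0)
Fill (3+1,0+1) = (4,1)
Fill (3+1,0+2) = (4,2)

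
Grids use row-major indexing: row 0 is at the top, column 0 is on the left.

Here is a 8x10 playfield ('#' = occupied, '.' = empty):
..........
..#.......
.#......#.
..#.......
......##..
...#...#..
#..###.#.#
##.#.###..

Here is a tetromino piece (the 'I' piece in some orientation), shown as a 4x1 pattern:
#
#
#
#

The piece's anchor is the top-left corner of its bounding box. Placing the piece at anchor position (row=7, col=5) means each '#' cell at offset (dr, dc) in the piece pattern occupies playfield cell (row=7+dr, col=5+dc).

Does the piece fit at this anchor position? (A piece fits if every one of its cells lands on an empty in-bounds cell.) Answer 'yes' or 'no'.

Answer: no

Derivation:
Check each piece cell at anchor (7, 5):
  offset (0,0) -> (7,5): occupied ('#') -> FAIL
  offset (1,0) -> (8,5): out of bounds -> FAIL
  offset (2,0) -> (9,5): out of bounds -> FAIL
  offset (3,0) -> (10,5): out of bounds -> FAIL
All cells valid: no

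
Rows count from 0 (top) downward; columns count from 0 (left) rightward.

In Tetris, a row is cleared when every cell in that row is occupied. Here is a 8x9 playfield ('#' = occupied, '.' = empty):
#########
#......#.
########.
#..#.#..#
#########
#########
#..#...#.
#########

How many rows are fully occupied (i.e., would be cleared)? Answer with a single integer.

Answer: 4

Derivation:
Check each row:
  row 0: 0 empty cells -> FULL (clear)
  row 1: 7 empty cells -> not full
  row 2: 1 empty cell -> not full
  row 3: 5 empty cells -> not full
  row 4: 0 empty cells -> FULL (clear)
  row 5: 0 empty cells -> FULL (clear)
  row 6: 6 empty cells -> not full
  row 7: 0 empty cells -> FULL (clear)
Total rows cleared: 4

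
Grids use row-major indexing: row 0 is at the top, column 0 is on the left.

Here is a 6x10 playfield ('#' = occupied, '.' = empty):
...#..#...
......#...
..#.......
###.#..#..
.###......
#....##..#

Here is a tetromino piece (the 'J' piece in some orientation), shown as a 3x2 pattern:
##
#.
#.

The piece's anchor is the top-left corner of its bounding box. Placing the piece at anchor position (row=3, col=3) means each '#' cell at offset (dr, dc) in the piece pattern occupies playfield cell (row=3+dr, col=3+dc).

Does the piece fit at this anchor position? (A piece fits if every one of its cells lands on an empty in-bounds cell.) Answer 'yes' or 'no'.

Answer: no

Derivation:
Check each piece cell at anchor (3, 3):
  offset (0,0) -> (3,3): empty -> OK
  offset (0,1) -> (3,4): occupied ('#') -> FAIL
  offset (1,0) -> (4,3): occupied ('#') -> FAIL
  offset (2,0) -> (5,3): empty -> OK
All cells valid: no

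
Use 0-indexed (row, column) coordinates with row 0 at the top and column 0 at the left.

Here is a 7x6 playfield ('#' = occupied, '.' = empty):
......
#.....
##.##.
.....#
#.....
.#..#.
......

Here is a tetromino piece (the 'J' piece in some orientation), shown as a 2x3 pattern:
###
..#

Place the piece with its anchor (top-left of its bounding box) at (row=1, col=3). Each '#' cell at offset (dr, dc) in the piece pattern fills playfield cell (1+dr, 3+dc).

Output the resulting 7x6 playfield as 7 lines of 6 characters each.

Fill (1+0,3+0) = (1,3)
Fill (1+0,3+1) = (1,4)
Fill (1+0,3+2) = (1,5)
Fill (1+1,3+2) = (2,5)

Answer: ......
#..###
##.###
.....#
#.....
.#..#.
......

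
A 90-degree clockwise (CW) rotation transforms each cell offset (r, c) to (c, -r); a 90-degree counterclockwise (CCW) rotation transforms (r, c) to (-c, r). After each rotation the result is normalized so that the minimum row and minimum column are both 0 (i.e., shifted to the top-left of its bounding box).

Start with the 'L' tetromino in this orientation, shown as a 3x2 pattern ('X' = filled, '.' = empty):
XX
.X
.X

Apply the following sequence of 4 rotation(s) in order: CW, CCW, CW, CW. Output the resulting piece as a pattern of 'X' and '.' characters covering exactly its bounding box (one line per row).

Start:
XX
.X
.X
After rotation 1 (CW):
..X
XXX
After rotation 2 (CCW):
XX
.X
.X
After rotation 3 (CW):
..X
XXX
After rotation 4 (CW):
X.
X.
XX

Answer: X.
X.
XX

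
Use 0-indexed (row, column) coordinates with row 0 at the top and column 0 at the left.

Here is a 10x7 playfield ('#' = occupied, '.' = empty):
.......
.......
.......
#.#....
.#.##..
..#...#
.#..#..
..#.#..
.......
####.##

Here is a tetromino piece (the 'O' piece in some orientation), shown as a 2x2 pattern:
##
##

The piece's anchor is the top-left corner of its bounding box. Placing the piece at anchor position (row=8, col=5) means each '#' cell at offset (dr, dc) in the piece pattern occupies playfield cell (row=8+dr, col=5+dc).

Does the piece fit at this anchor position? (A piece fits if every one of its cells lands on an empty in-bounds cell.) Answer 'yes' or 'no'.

Check each piece cell at anchor (8, 5):
  offset (0,0) -> (8,5): empty -> OK
  offset (0,1) -> (8,6): empty -> OK
  offset (1,0) -> (9,5): occupied ('#') -> FAIL
  offset (1,1) -> (9,6): occupied ('#') -> FAIL
All cells valid: no

Answer: no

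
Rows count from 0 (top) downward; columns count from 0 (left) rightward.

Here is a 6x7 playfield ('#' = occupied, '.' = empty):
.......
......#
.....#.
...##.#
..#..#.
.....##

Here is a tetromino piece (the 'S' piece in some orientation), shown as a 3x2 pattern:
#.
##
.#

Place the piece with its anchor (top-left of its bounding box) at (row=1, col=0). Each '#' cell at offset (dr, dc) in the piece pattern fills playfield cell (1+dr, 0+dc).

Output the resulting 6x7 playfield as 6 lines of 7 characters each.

Fill (1+0,0+0) = (1,0)
Fill (1+1,0+0) = (2,0)
Fill (1+1,0+1) = (2,1)
Fill (1+2,0+1) = (3,1)

Answer: .......
#.....#
##...#.
.#.##.#
..#..#.
.....##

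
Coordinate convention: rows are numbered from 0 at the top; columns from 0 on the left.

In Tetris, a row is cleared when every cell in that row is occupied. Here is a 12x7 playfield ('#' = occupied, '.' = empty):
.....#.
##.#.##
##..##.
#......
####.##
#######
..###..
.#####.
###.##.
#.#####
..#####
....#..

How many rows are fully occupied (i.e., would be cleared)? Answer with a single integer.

Answer: 1

Derivation:
Check each row:
  row 0: 6 empty cells -> not full
  row 1: 2 empty cells -> not full
  row 2: 3 empty cells -> not full
  row 3: 6 empty cells -> not full
  row 4: 1 empty cell -> not full
  row 5: 0 empty cells -> FULL (clear)
  row 6: 4 empty cells -> not full
  row 7: 2 empty cells -> not full
  row 8: 2 empty cells -> not full
  row 9: 1 empty cell -> not full
  row 10: 2 empty cells -> not full
  row 11: 6 empty cells -> not full
Total rows cleared: 1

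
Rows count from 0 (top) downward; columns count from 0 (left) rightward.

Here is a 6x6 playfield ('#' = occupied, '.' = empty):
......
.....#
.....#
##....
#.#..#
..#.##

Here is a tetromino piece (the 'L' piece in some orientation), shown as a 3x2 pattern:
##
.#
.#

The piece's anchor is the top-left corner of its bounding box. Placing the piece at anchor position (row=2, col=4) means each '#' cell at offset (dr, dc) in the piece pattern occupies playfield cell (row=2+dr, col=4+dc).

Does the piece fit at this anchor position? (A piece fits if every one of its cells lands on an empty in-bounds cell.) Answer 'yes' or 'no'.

Answer: no

Derivation:
Check each piece cell at anchor (2, 4):
  offset (0,0) -> (2,4): empty -> OK
  offset (0,1) -> (2,5): occupied ('#') -> FAIL
  offset (1,1) -> (3,5): empty -> OK
  offset (2,1) -> (4,5): occupied ('#') -> FAIL
All cells valid: no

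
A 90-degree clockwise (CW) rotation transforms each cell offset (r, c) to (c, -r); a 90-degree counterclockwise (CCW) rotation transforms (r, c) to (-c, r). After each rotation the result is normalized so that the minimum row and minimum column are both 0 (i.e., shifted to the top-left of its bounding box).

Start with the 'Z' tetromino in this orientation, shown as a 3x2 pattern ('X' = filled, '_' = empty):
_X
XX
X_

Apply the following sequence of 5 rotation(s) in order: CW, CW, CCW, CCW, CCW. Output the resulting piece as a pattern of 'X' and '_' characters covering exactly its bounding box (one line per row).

Start:
_X
XX
X_
After rotation 1 (CW):
XX_
_XX
After rotation 2 (CW):
_X
XX
X_
After rotation 3 (CCW):
XX_
_XX
After rotation 4 (CCW):
_X
XX
X_
After rotation 5 (CCW):
XX_
_XX

Answer: XX_
_XX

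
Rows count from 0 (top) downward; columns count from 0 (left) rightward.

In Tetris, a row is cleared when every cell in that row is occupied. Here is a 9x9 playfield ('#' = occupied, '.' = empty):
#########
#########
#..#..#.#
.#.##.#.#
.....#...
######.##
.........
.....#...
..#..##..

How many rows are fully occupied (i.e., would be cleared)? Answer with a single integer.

Answer: 2

Derivation:
Check each row:
  row 0: 0 empty cells -> FULL (clear)
  row 1: 0 empty cells -> FULL (clear)
  row 2: 5 empty cells -> not full
  row 3: 4 empty cells -> not full
  row 4: 8 empty cells -> not full
  row 5: 1 empty cell -> not full
  row 6: 9 empty cells -> not full
  row 7: 8 empty cells -> not full
  row 8: 6 empty cells -> not full
Total rows cleared: 2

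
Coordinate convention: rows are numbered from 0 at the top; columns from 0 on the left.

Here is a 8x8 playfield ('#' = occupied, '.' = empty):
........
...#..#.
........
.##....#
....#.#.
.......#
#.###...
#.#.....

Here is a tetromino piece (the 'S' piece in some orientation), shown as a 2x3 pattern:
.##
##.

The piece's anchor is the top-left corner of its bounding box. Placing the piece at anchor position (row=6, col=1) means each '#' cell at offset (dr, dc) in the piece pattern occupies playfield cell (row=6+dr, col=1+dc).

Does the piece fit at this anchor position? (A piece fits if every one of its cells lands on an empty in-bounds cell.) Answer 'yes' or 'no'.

Answer: no

Derivation:
Check each piece cell at anchor (6, 1):
  offset (0,1) -> (6,2): occupied ('#') -> FAIL
  offset (0,2) -> (6,3): occupied ('#') -> FAIL
  offset (1,0) -> (7,1): empty -> OK
  offset (1,1) -> (7,2): occupied ('#') -> FAIL
All cells valid: no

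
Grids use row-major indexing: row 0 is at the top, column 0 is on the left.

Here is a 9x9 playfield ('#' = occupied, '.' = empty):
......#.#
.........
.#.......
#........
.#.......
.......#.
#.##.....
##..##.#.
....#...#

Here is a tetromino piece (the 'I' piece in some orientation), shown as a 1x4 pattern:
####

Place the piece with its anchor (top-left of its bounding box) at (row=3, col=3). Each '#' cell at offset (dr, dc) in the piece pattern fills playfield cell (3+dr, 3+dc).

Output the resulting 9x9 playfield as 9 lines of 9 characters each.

Answer: ......#.#
.........
.#.......
#..####..
.#.......
.......#.
#.##.....
##..##.#.
....#...#

Derivation:
Fill (3+0,3+0) = (3,3)
Fill (3+0,3+1) = (3,4)
Fill (3+0,3+2) = (3,5)
Fill (3+0,3+3) = (3,6)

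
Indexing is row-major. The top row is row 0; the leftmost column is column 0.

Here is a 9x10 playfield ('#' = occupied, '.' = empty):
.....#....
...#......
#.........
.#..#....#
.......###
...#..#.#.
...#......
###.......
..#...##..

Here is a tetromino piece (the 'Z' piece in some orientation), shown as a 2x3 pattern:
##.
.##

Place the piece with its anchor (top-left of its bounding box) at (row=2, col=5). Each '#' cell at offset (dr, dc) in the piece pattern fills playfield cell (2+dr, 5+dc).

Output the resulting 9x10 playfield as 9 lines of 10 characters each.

Answer: .....#....
...#......
#....##...
.#..#.##.#
.......###
...#..#.#.
...#......
###.......
..#...##..

Derivation:
Fill (2+0,5+0) = (2,5)
Fill (2+0,5+1) = (2,6)
Fill (2+1,5+1) = (3,6)
Fill (2+1,5+2) = (3,7)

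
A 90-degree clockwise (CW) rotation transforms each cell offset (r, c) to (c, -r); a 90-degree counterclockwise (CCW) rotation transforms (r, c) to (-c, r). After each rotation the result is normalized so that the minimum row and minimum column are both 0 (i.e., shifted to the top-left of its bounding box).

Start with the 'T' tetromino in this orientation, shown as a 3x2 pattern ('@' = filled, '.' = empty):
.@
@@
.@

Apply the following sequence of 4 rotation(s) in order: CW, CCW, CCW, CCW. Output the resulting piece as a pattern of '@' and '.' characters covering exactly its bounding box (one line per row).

Start:
.@
@@
.@
After rotation 1 (CW):
.@.
@@@
After rotation 2 (CCW):
.@
@@
.@
After rotation 3 (CCW):
@@@
.@.
After rotation 4 (CCW):
@.
@@
@.

Answer: @.
@@
@.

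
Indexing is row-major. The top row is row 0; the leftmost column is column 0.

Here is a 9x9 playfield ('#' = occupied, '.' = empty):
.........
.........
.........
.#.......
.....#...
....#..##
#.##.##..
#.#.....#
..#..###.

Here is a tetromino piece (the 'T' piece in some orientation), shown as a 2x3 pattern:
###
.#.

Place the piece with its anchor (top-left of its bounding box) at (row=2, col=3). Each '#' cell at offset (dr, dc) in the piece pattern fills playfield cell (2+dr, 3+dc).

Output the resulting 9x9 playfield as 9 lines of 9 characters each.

Fill (2+0,3+0) = (2,3)
Fill (2+0,3+1) = (2,4)
Fill (2+0,3+2) = (2,5)
Fill (2+1,3+1) = (3,4)

Answer: .........
.........
...###...
.#..#....
.....#...
....#..##
#.##.##..
#.#.....#
..#..###.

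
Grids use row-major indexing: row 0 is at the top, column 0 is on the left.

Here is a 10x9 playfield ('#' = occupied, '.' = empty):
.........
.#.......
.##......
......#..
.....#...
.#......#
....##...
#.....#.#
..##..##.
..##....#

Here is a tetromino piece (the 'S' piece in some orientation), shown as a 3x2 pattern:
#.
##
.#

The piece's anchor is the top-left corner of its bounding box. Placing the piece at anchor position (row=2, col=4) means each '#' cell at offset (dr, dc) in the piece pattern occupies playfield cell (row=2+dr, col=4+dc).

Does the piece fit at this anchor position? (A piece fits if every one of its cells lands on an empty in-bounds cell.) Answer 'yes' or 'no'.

Answer: no

Derivation:
Check each piece cell at anchor (2, 4):
  offset (0,0) -> (2,4): empty -> OK
  offset (1,0) -> (3,4): empty -> OK
  offset (1,1) -> (3,5): empty -> OK
  offset (2,1) -> (4,5): occupied ('#') -> FAIL
All cells valid: no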